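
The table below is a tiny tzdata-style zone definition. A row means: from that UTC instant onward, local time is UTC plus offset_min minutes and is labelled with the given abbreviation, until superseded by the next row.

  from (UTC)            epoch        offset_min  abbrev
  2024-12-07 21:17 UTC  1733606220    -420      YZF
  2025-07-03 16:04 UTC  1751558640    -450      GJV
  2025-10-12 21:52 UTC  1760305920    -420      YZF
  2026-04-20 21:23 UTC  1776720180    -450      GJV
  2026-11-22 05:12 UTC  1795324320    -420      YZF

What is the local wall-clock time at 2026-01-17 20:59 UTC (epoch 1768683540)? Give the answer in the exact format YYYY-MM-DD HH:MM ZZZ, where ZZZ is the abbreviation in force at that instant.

2026-01-17 13:59 YZF

Query: 2026-01-17 20:59 UTC
Rule 3/5 (YZF, -07:00): 2025-10-12 21:52 UTC ≤ query < 2026-04-20 21:23 UTC
20·60 + 59 - 420 = 839 min
839 = 0·1440 + 839; 839 = 13·60 + 59 → 13:59, same day
→ 2026-01-17 13:59 YZF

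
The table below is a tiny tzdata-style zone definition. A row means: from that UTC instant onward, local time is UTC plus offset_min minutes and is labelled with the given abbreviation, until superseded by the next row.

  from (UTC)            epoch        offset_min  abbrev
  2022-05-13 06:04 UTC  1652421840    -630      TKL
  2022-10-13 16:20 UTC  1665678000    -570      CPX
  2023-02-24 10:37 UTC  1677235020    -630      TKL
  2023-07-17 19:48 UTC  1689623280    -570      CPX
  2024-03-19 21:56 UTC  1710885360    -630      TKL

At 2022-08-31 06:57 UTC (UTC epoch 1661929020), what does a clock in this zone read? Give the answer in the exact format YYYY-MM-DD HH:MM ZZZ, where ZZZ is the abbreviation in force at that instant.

Query: 2022-08-31 06:57 UTC
Rule 1/5 (TKL, -10:30): 2022-05-13 06:04 UTC ≤ query < 2022-10-13 16:20 UTC
6·60 + 57 - 630 = -213 min
-213 = -1·1440 + 1227; 1227 = 20·60 + 27 → 20:27, 2022-08-31 - 1 day = 2022-08-30
→ 2022-08-30 20:27 TKL

2022-08-30 20:27 TKL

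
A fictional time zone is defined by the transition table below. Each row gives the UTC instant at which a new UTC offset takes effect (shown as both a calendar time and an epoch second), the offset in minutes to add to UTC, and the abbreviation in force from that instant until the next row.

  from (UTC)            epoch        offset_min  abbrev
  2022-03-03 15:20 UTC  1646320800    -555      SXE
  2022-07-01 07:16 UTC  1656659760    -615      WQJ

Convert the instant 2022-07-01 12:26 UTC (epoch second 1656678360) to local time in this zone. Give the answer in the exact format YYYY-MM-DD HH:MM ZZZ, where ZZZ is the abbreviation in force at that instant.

Query: 2022-07-01 12:26 UTC
Rule 2/2 (WQJ, -10:15): 2022-07-01 07:16 UTC ≤ query < +∞
12·60 + 26 - 615 = 131 min
131 = 0·1440 + 131; 131 = 2·60 + 11 → 02:11, same day
→ 2022-07-01 02:11 WQJ

2022-07-01 02:11 WQJ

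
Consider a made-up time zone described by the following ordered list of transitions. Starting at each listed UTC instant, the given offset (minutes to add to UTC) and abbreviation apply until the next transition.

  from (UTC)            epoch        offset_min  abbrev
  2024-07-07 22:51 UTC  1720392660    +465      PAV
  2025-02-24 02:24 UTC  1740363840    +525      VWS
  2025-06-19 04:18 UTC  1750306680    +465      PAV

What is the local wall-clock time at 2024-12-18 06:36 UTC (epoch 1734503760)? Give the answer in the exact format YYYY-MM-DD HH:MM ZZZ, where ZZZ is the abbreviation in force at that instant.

2024-12-18 14:21 PAV

Query: 2024-12-18 06:36 UTC
Rule 1/3 (PAV, +07:45): 2024-07-07 22:51 UTC ≤ query < 2025-02-24 02:24 UTC
6·60 + 36 + 465 = 861 min
861 = 0·1440 + 861; 861 = 14·60 + 21 → 14:21, same day
→ 2024-12-18 14:21 PAV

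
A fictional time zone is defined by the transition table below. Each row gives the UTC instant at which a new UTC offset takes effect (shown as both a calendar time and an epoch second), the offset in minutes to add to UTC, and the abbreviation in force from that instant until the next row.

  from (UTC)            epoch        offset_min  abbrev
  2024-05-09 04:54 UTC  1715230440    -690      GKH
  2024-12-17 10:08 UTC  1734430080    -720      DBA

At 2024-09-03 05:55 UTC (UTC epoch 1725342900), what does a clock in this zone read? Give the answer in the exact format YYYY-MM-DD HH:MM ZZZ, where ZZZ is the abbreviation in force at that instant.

2024-09-02 18:25 GKH

Query: 2024-09-03 05:55 UTC
Rule 1/2 (GKH, -11:30): 2024-05-09 04:54 UTC ≤ query < 2024-12-17 10:08 UTC
5·60 + 55 - 690 = -335 min
-335 = -1·1440 + 1105; 1105 = 18·60 + 25 → 18:25, 2024-09-03 - 1 day = 2024-09-02
→ 2024-09-02 18:25 GKH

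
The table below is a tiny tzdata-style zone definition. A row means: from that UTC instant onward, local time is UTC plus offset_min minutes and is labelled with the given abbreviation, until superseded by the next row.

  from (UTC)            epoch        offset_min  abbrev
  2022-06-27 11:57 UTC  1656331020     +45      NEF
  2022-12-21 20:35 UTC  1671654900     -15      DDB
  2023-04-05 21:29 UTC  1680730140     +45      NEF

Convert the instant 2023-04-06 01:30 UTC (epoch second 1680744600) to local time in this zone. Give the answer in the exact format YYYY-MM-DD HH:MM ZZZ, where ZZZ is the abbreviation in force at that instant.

Query: 2023-04-06 01:30 UTC
Rule 3/3 (NEF, +00:45): 2023-04-05 21:29 UTC ≤ query < +∞
1·60 + 30 + 45 = 135 min
135 = 0·1440 + 135; 135 = 2·60 + 15 → 02:15, same day
→ 2023-04-06 02:15 NEF

2023-04-06 02:15 NEF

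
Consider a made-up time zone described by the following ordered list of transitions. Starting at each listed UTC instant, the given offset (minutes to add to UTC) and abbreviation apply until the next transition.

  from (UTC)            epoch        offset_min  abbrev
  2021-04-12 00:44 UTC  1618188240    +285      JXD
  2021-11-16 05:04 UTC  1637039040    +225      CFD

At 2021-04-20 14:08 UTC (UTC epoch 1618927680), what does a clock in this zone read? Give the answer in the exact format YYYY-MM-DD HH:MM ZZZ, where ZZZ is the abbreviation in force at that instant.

Query: 2021-04-20 14:08 UTC
Rule 1/2 (JXD, +04:45): 2021-04-12 00:44 UTC ≤ query < 2021-11-16 05:04 UTC
14·60 + 8 + 285 = 1133 min
1133 = 0·1440 + 1133; 1133 = 18·60 + 53 → 18:53, same day
→ 2021-04-20 18:53 JXD

2021-04-20 18:53 JXD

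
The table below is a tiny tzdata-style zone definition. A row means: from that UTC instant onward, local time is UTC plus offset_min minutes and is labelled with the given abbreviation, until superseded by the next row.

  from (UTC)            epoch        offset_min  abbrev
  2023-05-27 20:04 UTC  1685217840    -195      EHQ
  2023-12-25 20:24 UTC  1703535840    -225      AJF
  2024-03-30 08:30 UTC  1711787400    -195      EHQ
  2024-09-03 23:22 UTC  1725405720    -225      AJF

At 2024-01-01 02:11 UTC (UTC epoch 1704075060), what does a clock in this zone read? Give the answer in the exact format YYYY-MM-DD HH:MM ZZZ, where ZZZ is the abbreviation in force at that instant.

Query: 2024-01-01 02:11 UTC
Rule 2/4 (AJF, -03:45): 2023-12-25 20:24 UTC ≤ query < 2024-03-30 08:30 UTC
2·60 + 11 - 225 = -94 min
-94 = -1·1440 + 1346; 1346 = 22·60 + 26 → 22:26, 2024-01-01 - 1 day = 2023-12-31
→ 2023-12-31 22:26 AJF

2023-12-31 22:26 AJF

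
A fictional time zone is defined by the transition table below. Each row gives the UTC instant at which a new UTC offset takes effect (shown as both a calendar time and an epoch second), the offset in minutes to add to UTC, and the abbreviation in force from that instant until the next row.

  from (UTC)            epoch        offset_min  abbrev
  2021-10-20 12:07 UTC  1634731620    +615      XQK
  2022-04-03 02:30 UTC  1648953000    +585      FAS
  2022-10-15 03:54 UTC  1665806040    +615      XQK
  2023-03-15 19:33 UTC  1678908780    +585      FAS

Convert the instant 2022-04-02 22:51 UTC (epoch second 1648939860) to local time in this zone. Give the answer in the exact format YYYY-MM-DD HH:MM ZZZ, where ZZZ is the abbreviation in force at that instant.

2022-04-03 09:06 XQK

Query: 2022-04-02 22:51 UTC
Rule 1/4 (XQK, +10:15): 2021-10-20 12:07 UTC ≤ query < 2022-04-03 02:30 UTC
22·60 + 51 + 615 = 1986 min
1986 = 1·1440 + 546; 546 = 9·60 + 6 → 09:06, 2022-04-02 + 1 day = 2022-04-03
→ 2022-04-03 09:06 XQK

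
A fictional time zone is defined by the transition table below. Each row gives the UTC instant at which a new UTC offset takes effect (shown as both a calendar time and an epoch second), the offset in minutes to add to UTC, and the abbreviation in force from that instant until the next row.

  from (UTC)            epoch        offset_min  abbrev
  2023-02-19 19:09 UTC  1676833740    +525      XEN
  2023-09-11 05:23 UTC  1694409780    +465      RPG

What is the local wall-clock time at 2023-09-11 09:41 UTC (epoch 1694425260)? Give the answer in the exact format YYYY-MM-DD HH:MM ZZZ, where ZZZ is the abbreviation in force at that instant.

Query: 2023-09-11 09:41 UTC
Rule 2/2 (RPG, +07:45): 2023-09-11 05:23 UTC ≤ query < +∞
9·60 + 41 + 465 = 1046 min
1046 = 0·1440 + 1046; 1046 = 17·60 + 26 → 17:26, same day
→ 2023-09-11 17:26 RPG

2023-09-11 17:26 RPG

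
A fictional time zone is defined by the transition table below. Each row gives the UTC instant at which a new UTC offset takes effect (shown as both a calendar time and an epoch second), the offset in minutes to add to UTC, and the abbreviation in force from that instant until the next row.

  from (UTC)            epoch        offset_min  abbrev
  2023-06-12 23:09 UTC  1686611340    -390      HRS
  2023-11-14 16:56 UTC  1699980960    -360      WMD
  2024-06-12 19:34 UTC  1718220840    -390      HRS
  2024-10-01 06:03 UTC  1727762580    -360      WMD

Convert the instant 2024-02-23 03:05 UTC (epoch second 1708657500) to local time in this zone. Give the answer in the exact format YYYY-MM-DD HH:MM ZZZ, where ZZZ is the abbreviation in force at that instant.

2024-02-22 21:05 WMD

Query: 2024-02-23 03:05 UTC
Rule 2/4 (WMD, -06:00): 2023-11-14 16:56 UTC ≤ query < 2024-06-12 19:34 UTC
3·60 + 5 - 360 = -175 min
-175 = -1·1440 + 1265; 1265 = 21·60 + 5 → 21:05, 2024-02-23 - 1 day = 2024-02-22
→ 2024-02-22 21:05 WMD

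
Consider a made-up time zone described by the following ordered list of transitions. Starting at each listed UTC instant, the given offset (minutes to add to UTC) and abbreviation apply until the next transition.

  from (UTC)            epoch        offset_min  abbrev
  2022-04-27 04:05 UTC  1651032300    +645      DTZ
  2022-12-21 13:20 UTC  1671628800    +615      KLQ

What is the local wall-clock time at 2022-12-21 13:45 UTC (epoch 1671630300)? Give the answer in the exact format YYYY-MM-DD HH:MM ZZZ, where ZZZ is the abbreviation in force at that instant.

2022-12-22 00:00 KLQ

Query: 2022-12-21 13:45 UTC
Rule 2/2 (KLQ, +10:15): 2022-12-21 13:20 UTC ≤ query < +∞
13·60 + 45 + 615 = 1440 min
1440 = 1·1440 + 0; 0 = 0·60 + 0 → 00:00, 2022-12-21 + 1 day = 2022-12-22
→ 2022-12-22 00:00 KLQ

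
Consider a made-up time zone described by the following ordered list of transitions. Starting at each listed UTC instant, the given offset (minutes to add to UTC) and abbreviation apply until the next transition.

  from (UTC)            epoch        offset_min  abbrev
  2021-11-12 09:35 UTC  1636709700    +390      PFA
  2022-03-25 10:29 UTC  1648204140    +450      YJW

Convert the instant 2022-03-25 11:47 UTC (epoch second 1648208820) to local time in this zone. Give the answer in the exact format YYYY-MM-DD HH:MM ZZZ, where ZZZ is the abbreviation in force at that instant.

Query: 2022-03-25 11:47 UTC
Rule 2/2 (YJW, +07:30): 2022-03-25 10:29 UTC ≤ query < +∞
11·60 + 47 + 450 = 1157 min
1157 = 0·1440 + 1157; 1157 = 19·60 + 17 → 19:17, same day
→ 2022-03-25 19:17 YJW

2022-03-25 19:17 YJW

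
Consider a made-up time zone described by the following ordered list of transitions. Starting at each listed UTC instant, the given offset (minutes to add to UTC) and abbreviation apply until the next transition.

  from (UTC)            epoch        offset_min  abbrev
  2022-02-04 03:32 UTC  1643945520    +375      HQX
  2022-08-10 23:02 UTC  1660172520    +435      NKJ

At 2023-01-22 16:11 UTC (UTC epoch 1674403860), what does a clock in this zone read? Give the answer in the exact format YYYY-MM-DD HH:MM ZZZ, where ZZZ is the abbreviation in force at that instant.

Query: 2023-01-22 16:11 UTC
Rule 2/2 (NKJ, +07:15): 2022-08-10 23:02 UTC ≤ query < +∞
16·60 + 11 + 435 = 1406 min
1406 = 0·1440 + 1406; 1406 = 23·60 + 26 → 23:26, same day
→ 2023-01-22 23:26 NKJ

2023-01-22 23:26 NKJ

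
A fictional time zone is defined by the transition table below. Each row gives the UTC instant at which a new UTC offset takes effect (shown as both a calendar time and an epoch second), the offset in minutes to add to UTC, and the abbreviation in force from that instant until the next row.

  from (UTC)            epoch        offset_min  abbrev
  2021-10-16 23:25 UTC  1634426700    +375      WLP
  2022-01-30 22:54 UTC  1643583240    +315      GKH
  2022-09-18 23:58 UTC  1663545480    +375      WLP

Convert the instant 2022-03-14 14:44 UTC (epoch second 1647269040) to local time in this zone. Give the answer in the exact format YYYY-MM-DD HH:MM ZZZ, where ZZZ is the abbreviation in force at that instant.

2022-03-14 19:59 GKH

Query: 2022-03-14 14:44 UTC
Rule 2/3 (GKH, +05:15): 2022-01-30 22:54 UTC ≤ query < 2022-09-18 23:58 UTC
14·60 + 44 + 315 = 1199 min
1199 = 0·1440 + 1199; 1199 = 19·60 + 59 → 19:59, same day
→ 2022-03-14 19:59 GKH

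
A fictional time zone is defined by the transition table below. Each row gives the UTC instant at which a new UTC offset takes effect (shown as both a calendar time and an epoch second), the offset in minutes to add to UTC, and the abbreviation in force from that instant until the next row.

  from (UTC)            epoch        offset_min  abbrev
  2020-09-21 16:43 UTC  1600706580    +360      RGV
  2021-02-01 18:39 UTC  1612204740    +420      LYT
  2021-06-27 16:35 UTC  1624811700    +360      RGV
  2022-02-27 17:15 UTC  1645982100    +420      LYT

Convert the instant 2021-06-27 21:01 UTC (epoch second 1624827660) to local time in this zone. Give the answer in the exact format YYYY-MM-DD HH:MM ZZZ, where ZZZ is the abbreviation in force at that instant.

2021-06-28 03:01 RGV

Query: 2021-06-27 21:01 UTC
Rule 3/4 (RGV, +06:00): 2021-06-27 16:35 UTC ≤ query < 2022-02-27 17:15 UTC
21·60 + 1 + 360 = 1621 min
1621 = 1·1440 + 181; 181 = 3·60 + 1 → 03:01, 2021-06-27 + 1 day = 2021-06-28
→ 2021-06-28 03:01 RGV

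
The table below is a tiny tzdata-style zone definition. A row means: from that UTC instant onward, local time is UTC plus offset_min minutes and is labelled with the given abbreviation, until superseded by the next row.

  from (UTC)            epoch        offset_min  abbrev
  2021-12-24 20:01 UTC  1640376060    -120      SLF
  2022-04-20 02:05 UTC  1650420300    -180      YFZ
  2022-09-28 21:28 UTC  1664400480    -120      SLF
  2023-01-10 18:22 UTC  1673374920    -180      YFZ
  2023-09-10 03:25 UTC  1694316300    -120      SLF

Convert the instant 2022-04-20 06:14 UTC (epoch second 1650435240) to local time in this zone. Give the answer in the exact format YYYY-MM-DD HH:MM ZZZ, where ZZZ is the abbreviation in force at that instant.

2022-04-20 03:14 YFZ

Query: 2022-04-20 06:14 UTC
Rule 2/5 (YFZ, -03:00): 2022-04-20 02:05 UTC ≤ query < 2022-09-28 21:28 UTC
6·60 + 14 - 180 = 194 min
194 = 0·1440 + 194; 194 = 3·60 + 14 → 03:14, same day
→ 2022-04-20 03:14 YFZ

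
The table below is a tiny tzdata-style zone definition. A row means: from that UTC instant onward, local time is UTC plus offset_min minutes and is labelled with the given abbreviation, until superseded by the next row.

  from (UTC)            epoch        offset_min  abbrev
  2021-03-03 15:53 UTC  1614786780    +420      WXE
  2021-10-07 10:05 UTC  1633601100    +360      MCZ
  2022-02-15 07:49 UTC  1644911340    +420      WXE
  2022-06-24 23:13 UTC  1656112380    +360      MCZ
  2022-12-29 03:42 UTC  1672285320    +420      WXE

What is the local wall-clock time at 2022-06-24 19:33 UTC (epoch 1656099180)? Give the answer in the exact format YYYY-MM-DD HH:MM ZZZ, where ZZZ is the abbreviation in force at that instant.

2022-06-25 02:33 WXE

Query: 2022-06-24 19:33 UTC
Rule 3/5 (WXE, +07:00): 2022-02-15 07:49 UTC ≤ query < 2022-06-24 23:13 UTC
19·60 + 33 + 420 = 1593 min
1593 = 1·1440 + 153; 153 = 2·60 + 33 → 02:33, 2022-06-24 + 1 day = 2022-06-25
→ 2022-06-25 02:33 WXE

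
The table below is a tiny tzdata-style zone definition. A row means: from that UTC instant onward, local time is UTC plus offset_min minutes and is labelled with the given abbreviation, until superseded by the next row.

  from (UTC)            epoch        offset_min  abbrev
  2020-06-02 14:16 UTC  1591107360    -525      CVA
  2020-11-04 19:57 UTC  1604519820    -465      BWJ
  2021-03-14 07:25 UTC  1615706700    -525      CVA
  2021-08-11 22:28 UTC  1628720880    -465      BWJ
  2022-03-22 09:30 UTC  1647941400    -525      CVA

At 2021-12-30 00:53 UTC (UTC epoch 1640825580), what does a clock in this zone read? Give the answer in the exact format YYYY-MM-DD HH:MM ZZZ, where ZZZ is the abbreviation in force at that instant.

2021-12-29 17:08 BWJ

Query: 2021-12-30 00:53 UTC
Rule 4/5 (BWJ, -07:45): 2021-08-11 22:28 UTC ≤ query < 2022-03-22 09:30 UTC
0·60 + 53 - 465 = -412 min
-412 = -1·1440 + 1028; 1028 = 17·60 + 8 → 17:08, 2021-12-30 - 1 day = 2021-12-29
→ 2021-12-29 17:08 BWJ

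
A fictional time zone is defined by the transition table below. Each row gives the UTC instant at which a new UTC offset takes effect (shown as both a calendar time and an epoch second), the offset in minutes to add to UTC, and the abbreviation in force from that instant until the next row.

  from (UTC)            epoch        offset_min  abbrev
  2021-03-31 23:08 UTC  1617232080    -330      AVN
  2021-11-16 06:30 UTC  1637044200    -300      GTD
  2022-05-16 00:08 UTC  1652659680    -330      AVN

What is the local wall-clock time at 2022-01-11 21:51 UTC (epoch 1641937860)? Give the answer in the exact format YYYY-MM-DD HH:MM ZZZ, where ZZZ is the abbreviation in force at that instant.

2022-01-11 16:51 GTD

Query: 2022-01-11 21:51 UTC
Rule 2/3 (GTD, -05:00): 2021-11-16 06:30 UTC ≤ query < 2022-05-16 00:08 UTC
21·60 + 51 - 300 = 1011 min
1011 = 0·1440 + 1011; 1011 = 16·60 + 51 → 16:51, same day
→ 2022-01-11 16:51 GTD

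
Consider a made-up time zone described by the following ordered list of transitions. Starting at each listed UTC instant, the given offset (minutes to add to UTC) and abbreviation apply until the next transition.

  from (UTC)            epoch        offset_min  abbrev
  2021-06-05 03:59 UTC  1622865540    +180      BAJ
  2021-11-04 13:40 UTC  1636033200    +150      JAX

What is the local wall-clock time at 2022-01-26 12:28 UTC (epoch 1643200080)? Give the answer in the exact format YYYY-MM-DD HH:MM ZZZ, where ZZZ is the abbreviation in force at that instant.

2022-01-26 14:58 JAX

Query: 2022-01-26 12:28 UTC
Rule 2/2 (JAX, +02:30): 2021-11-04 13:40 UTC ≤ query < +∞
12·60 + 28 + 150 = 898 min
898 = 0·1440 + 898; 898 = 14·60 + 58 → 14:58, same day
→ 2022-01-26 14:58 JAX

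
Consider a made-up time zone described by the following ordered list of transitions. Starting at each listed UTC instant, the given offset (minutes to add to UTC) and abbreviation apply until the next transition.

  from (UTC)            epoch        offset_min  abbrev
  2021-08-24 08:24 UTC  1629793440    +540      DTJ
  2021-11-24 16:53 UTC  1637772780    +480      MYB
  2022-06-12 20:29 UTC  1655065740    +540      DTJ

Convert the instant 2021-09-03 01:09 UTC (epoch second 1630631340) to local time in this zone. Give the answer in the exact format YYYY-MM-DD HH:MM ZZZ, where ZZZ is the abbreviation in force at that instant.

2021-09-03 10:09 DTJ

Query: 2021-09-03 01:09 UTC
Rule 1/3 (DTJ, +09:00): 2021-08-24 08:24 UTC ≤ query < 2021-11-24 16:53 UTC
1·60 + 9 + 540 = 609 min
609 = 0·1440 + 609; 609 = 10·60 + 9 → 10:09, same day
→ 2021-09-03 10:09 DTJ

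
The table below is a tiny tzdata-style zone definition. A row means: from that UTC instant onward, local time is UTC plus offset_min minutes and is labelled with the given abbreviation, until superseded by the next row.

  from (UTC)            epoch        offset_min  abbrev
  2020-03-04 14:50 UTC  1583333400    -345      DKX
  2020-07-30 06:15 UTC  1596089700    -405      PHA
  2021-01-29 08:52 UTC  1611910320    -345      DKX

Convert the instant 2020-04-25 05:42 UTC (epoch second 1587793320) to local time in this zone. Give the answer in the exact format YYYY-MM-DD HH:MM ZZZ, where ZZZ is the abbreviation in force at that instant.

Query: 2020-04-25 05:42 UTC
Rule 1/3 (DKX, -05:45): 2020-03-04 14:50 UTC ≤ query < 2020-07-30 06:15 UTC
5·60 + 42 - 345 = -3 min
-3 = -1·1440 + 1437; 1437 = 23·60 + 57 → 23:57, 2020-04-25 - 1 day = 2020-04-24
→ 2020-04-24 23:57 DKX

2020-04-24 23:57 DKX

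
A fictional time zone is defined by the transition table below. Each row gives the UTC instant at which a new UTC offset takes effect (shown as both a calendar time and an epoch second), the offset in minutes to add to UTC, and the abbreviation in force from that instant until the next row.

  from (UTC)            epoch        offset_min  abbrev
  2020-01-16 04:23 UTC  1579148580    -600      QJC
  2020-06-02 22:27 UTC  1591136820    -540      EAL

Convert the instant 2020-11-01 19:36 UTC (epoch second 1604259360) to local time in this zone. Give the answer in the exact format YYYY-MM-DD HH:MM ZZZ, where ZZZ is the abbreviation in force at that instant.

2020-11-01 10:36 EAL

Query: 2020-11-01 19:36 UTC
Rule 2/2 (EAL, -09:00): 2020-06-02 22:27 UTC ≤ query < +∞
19·60 + 36 - 540 = 636 min
636 = 0·1440 + 636; 636 = 10·60 + 36 → 10:36, same day
→ 2020-11-01 10:36 EAL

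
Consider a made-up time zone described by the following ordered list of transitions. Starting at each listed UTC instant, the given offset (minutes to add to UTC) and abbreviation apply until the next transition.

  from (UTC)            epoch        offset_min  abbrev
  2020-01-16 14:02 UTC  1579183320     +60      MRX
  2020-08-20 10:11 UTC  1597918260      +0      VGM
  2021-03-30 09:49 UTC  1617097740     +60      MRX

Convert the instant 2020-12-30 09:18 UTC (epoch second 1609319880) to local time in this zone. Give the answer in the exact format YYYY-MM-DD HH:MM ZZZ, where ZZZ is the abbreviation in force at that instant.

Query: 2020-12-30 09:18 UTC
Rule 2/3 (VGM, +00:00): 2020-08-20 10:11 UTC ≤ query < 2021-03-30 09:49 UTC
9·60 + 18 + 0 = 558 min
558 = 0·1440 + 558; 558 = 9·60 + 18 → 09:18, same day
→ 2020-12-30 09:18 VGM

2020-12-30 09:18 VGM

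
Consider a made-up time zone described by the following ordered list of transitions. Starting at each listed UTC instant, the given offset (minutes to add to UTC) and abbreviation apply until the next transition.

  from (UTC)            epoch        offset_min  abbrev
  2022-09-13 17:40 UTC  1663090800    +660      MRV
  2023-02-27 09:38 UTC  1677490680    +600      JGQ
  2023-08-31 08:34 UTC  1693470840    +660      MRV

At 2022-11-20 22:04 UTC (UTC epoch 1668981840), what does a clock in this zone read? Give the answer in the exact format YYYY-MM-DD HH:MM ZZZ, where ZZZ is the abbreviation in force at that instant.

2022-11-21 09:04 MRV

Query: 2022-11-20 22:04 UTC
Rule 1/3 (MRV, +11:00): 2022-09-13 17:40 UTC ≤ query < 2023-02-27 09:38 UTC
22·60 + 4 + 660 = 1984 min
1984 = 1·1440 + 544; 544 = 9·60 + 4 → 09:04, 2022-11-20 + 1 day = 2022-11-21
→ 2022-11-21 09:04 MRV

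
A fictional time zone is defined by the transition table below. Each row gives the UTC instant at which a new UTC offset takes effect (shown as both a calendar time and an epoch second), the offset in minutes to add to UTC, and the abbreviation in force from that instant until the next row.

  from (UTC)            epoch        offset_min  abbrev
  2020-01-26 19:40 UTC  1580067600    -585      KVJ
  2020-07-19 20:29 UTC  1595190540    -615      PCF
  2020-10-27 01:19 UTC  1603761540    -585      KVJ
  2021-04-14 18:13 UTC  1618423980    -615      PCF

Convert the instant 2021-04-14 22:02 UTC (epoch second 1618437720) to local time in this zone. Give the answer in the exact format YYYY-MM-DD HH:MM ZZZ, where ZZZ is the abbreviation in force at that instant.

2021-04-14 11:47 PCF

Query: 2021-04-14 22:02 UTC
Rule 4/4 (PCF, -10:15): 2021-04-14 18:13 UTC ≤ query < +∞
22·60 + 2 - 615 = 707 min
707 = 0·1440 + 707; 707 = 11·60 + 47 → 11:47, same day
→ 2021-04-14 11:47 PCF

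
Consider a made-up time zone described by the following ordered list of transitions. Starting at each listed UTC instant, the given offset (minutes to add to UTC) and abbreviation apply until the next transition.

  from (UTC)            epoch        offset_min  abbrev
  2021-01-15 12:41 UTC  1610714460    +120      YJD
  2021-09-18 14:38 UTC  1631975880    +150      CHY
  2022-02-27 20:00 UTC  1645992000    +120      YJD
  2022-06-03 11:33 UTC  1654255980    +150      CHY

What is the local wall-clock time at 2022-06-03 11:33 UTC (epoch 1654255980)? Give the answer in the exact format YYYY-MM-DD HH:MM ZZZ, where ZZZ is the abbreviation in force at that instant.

2022-06-03 14:03 CHY

Query: 2022-06-03 11:33 UTC
Rule 4/4 (CHY, +02:30): 2022-06-03 11:33 UTC ≤ query < +∞
11·60 + 33 + 150 = 843 min
843 = 0·1440 + 843; 843 = 14·60 + 3 → 14:03, same day
→ 2022-06-03 14:03 CHY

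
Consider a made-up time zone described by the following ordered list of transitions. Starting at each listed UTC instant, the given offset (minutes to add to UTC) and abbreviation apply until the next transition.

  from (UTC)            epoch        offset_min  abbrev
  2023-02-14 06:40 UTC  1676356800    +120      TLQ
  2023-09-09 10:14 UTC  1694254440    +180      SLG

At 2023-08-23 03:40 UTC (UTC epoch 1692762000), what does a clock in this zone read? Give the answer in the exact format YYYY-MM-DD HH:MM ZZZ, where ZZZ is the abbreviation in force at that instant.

Query: 2023-08-23 03:40 UTC
Rule 1/2 (TLQ, +02:00): 2023-02-14 06:40 UTC ≤ query < 2023-09-09 10:14 UTC
3·60 + 40 + 120 = 340 min
340 = 0·1440 + 340; 340 = 5·60 + 40 → 05:40, same day
→ 2023-08-23 05:40 TLQ

2023-08-23 05:40 TLQ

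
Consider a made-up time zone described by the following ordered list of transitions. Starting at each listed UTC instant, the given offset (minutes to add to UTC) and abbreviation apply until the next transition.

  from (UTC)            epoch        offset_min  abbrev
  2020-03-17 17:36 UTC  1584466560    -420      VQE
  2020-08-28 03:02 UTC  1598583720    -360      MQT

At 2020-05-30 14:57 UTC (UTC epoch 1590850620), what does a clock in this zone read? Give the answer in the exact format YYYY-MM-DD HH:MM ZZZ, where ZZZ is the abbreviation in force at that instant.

2020-05-30 07:57 VQE

Query: 2020-05-30 14:57 UTC
Rule 1/2 (VQE, -07:00): 2020-03-17 17:36 UTC ≤ query < 2020-08-28 03:02 UTC
14·60 + 57 - 420 = 477 min
477 = 0·1440 + 477; 477 = 7·60 + 57 → 07:57, same day
→ 2020-05-30 07:57 VQE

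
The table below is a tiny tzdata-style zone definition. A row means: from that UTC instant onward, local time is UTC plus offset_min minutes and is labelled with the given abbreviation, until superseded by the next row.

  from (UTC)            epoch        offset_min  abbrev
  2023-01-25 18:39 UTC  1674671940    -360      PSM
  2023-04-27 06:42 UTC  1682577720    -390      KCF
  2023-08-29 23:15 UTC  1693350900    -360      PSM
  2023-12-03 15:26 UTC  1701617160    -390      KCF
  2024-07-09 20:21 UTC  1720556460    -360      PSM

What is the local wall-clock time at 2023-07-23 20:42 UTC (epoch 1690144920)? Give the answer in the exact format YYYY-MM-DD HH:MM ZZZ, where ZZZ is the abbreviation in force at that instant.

2023-07-23 14:12 KCF

Query: 2023-07-23 20:42 UTC
Rule 2/5 (KCF, -06:30): 2023-04-27 06:42 UTC ≤ query < 2023-08-29 23:15 UTC
20·60 + 42 - 390 = 852 min
852 = 0·1440 + 852; 852 = 14·60 + 12 → 14:12, same day
→ 2023-07-23 14:12 KCF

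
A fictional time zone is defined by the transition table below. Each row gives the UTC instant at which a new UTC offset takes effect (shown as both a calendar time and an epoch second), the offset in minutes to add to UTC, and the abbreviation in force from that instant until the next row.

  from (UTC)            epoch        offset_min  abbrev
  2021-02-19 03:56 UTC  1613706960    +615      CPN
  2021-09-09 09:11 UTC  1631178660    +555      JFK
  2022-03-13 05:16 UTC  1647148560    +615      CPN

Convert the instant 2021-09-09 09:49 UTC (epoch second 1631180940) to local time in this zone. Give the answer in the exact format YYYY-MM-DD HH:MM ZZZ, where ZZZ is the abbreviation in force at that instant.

Query: 2021-09-09 09:49 UTC
Rule 2/3 (JFK, +09:15): 2021-09-09 09:11 UTC ≤ query < 2022-03-13 05:16 UTC
9·60 + 49 + 555 = 1144 min
1144 = 0·1440 + 1144; 1144 = 19·60 + 4 → 19:04, same day
→ 2021-09-09 19:04 JFK

2021-09-09 19:04 JFK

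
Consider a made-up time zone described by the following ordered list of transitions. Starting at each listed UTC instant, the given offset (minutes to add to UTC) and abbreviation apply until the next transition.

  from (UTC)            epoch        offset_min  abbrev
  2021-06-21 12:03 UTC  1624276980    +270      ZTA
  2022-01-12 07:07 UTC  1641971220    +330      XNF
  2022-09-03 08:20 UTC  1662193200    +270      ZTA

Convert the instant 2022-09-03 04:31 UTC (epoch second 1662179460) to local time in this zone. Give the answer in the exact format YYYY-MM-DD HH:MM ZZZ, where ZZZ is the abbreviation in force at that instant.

Query: 2022-09-03 04:31 UTC
Rule 2/3 (XNF, +05:30): 2022-01-12 07:07 UTC ≤ query < 2022-09-03 08:20 UTC
4·60 + 31 + 330 = 601 min
601 = 0·1440 + 601; 601 = 10·60 + 1 → 10:01, same day
→ 2022-09-03 10:01 XNF

2022-09-03 10:01 XNF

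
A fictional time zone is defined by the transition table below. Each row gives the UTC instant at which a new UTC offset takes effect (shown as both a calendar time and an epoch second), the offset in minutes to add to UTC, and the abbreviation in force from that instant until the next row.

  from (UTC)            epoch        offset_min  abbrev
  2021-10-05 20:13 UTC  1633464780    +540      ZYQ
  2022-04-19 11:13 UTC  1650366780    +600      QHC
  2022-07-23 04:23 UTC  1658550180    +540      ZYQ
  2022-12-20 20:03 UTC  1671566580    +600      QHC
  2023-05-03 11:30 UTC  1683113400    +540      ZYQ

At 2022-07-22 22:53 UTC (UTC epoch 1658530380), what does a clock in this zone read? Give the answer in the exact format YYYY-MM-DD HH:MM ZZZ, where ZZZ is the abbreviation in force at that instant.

Query: 2022-07-22 22:53 UTC
Rule 2/5 (QHC, +10:00): 2022-04-19 11:13 UTC ≤ query < 2022-07-23 04:23 UTC
22·60 + 53 + 600 = 1973 min
1973 = 1·1440 + 533; 533 = 8·60 + 53 → 08:53, 2022-07-22 + 1 day = 2022-07-23
→ 2022-07-23 08:53 QHC

2022-07-23 08:53 QHC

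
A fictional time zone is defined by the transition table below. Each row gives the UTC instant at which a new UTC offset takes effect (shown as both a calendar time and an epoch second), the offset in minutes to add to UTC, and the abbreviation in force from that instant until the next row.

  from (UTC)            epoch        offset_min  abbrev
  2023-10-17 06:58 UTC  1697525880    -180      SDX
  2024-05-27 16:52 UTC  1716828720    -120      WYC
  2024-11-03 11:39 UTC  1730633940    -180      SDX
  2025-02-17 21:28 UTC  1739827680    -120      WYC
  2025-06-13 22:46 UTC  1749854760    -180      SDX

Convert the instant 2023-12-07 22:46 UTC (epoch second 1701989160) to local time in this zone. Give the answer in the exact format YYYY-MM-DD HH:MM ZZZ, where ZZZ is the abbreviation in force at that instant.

Query: 2023-12-07 22:46 UTC
Rule 1/5 (SDX, -03:00): 2023-10-17 06:58 UTC ≤ query < 2024-05-27 16:52 UTC
22·60 + 46 - 180 = 1186 min
1186 = 0·1440 + 1186; 1186 = 19·60 + 46 → 19:46, same day
→ 2023-12-07 19:46 SDX

2023-12-07 19:46 SDX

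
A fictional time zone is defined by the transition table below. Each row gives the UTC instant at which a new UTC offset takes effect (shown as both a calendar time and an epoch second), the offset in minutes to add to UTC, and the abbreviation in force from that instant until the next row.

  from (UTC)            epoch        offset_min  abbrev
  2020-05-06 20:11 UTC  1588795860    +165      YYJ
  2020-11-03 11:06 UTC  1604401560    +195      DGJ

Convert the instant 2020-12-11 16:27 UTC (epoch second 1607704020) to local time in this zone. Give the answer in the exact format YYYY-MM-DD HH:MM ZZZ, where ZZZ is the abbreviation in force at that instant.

Query: 2020-12-11 16:27 UTC
Rule 2/2 (DGJ, +03:15): 2020-11-03 11:06 UTC ≤ query < +∞
16·60 + 27 + 195 = 1182 min
1182 = 0·1440 + 1182; 1182 = 19·60 + 42 → 19:42, same day
→ 2020-12-11 19:42 DGJ

2020-12-11 19:42 DGJ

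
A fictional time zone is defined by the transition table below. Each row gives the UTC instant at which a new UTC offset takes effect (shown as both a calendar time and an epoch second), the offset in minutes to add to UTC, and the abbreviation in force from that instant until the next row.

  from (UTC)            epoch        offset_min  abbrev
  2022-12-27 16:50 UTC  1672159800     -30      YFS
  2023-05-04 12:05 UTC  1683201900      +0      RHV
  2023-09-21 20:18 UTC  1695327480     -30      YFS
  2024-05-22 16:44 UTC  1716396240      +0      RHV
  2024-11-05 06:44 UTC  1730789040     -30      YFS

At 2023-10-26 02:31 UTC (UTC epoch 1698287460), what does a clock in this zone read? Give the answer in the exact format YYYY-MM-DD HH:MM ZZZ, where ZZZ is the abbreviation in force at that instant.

Query: 2023-10-26 02:31 UTC
Rule 3/5 (YFS, -00:30): 2023-09-21 20:18 UTC ≤ query < 2024-05-22 16:44 UTC
2·60 + 31 - 30 = 121 min
121 = 0·1440 + 121; 121 = 2·60 + 1 → 02:01, same day
→ 2023-10-26 02:01 YFS

2023-10-26 02:01 YFS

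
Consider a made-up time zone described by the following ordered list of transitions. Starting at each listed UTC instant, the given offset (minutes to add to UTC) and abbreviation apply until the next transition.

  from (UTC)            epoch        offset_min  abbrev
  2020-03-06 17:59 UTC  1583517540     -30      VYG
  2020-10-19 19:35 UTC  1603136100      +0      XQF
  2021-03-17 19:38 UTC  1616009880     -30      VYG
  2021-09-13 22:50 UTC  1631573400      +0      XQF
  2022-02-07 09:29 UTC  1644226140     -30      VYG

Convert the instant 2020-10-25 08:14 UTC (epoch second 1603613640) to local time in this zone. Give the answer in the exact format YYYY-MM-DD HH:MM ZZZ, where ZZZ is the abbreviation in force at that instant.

Query: 2020-10-25 08:14 UTC
Rule 2/5 (XQF, +00:00): 2020-10-19 19:35 UTC ≤ query < 2021-03-17 19:38 UTC
8·60 + 14 + 0 = 494 min
494 = 0·1440 + 494; 494 = 8·60 + 14 → 08:14, same day
→ 2020-10-25 08:14 XQF

2020-10-25 08:14 XQF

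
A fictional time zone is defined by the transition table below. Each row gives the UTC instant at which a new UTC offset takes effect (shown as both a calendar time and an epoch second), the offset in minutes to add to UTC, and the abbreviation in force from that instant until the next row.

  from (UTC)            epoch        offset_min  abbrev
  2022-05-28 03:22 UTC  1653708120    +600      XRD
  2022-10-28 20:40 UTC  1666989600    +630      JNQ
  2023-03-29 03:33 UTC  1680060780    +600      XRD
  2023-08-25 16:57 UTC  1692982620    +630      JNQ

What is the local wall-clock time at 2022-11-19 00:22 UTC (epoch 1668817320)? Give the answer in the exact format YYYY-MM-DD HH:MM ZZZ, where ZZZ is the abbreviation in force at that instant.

2022-11-19 10:52 JNQ

Query: 2022-11-19 00:22 UTC
Rule 2/4 (JNQ, +10:30): 2022-10-28 20:40 UTC ≤ query < 2023-03-29 03:33 UTC
0·60 + 22 + 630 = 652 min
652 = 0·1440 + 652; 652 = 10·60 + 52 → 10:52, same day
→ 2022-11-19 10:52 JNQ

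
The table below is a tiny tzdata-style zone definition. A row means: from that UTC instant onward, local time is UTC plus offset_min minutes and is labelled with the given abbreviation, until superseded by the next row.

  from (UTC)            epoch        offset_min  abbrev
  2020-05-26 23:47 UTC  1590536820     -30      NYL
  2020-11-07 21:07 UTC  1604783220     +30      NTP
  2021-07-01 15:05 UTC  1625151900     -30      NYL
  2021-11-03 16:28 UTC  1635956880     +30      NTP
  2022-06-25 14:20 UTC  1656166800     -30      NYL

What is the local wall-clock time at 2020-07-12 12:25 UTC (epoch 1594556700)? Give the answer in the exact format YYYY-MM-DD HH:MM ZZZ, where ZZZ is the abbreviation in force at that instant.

2020-07-12 11:55 NYL

Query: 2020-07-12 12:25 UTC
Rule 1/5 (NYL, -00:30): 2020-05-26 23:47 UTC ≤ query < 2020-11-07 21:07 UTC
12·60 + 25 - 30 = 715 min
715 = 0·1440 + 715; 715 = 11·60 + 55 → 11:55, same day
→ 2020-07-12 11:55 NYL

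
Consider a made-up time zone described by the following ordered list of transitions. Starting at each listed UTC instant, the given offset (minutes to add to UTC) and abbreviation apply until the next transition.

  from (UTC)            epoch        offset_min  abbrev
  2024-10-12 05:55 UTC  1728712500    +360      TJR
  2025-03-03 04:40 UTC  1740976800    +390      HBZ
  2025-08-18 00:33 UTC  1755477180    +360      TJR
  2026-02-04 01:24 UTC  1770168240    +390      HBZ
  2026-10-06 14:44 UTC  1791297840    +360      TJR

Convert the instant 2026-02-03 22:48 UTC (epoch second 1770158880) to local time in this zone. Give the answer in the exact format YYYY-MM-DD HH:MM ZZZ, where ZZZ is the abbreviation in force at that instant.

2026-02-04 04:48 TJR

Query: 2026-02-03 22:48 UTC
Rule 3/5 (TJR, +06:00): 2025-08-18 00:33 UTC ≤ query < 2026-02-04 01:24 UTC
22·60 + 48 + 360 = 1728 min
1728 = 1·1440 + 288; 288 = 4·60 + 48 → 04:48, 2026-02-03 + 1 day = 2026-02-04
→ 2026-02-04 04:48 TJR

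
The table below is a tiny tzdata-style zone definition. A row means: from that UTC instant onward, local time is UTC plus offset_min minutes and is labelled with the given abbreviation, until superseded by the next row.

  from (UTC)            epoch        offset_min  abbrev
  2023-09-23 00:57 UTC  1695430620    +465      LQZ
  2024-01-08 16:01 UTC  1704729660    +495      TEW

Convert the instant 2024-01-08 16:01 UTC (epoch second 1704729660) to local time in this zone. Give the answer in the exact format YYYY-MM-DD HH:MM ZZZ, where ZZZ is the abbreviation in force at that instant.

2024-01-09 00:16 TEW

Query: 2024-01-08 16:01 UTC
Rule 2/2 (TEW, +08:15): 2024-01-08 16:01 UTC ≤ query < +∞
16·60 + 1 + 495 = 1456 min
1456 = 1·1440 + 16; 16 = 0·60 + 16 → 00:16, 2024-01-08 + 1 day = 2024-01-09
→ 2024-01-09 00:16 TEW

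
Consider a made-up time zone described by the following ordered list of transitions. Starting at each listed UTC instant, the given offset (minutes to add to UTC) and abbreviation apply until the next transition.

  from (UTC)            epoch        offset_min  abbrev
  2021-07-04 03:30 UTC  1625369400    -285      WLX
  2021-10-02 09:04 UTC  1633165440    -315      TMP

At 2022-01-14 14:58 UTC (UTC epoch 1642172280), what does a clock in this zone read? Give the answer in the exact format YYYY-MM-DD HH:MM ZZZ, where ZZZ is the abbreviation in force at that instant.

Query: 2022-01-14 14:58 UTC
Rule 2/2 (TMP, -05:15): 2021-10-02 09:04 UTC ≤ query < +∞
14·60 + 58 - 315 = 583 min
583 = 0·1440 + 583; 583 = 9·60 + 43 → 09:43, same day
→ 2022-01-14 09:43 TMP

2022-01-14 09:43 TMP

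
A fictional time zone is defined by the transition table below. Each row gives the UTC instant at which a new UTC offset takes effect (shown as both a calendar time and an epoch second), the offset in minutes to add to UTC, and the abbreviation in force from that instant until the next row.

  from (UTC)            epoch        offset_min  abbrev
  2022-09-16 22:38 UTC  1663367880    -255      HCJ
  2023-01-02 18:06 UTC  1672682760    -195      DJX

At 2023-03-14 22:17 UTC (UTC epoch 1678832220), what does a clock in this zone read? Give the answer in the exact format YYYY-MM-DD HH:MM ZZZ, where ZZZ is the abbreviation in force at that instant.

Query: 2023-03-14 22:17 UTC
Rule 2/2 (DJX, -03:15): 2023-01-02 18:06 UTC ≤ query < +∞
22·60 + 17 - 195 = 1142 min
1142 = 0·1440 + 1142; 1142 = 19·60 + 2 → 19:02, same day
→ 2023-03-14 19:02 DJX

2023-03-14 19:02 DJX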